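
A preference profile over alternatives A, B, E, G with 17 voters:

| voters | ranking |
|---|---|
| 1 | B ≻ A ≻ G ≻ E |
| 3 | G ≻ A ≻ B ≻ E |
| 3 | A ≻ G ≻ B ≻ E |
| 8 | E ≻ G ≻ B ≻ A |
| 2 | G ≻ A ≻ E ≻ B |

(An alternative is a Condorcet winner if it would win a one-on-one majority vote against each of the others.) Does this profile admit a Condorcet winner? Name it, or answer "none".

Check each pair by majority over 17 ballots:
A vs B: A is ranked higher on 3+3+2 = 8 ballots, B on 9. B wins 9–8.
A–E: A 9–8.
A vs G: 4 to 13, G.
B vs E: B is ranked higher on 1+3+3 = 7 ballots, E on 10. E wins 10–7.
B vs G: B preferred on 1 ballot; G wins 16–1.
E vs G: G, 9–8.
G wins every pairwise contest, so G is the Condorcet winner.

G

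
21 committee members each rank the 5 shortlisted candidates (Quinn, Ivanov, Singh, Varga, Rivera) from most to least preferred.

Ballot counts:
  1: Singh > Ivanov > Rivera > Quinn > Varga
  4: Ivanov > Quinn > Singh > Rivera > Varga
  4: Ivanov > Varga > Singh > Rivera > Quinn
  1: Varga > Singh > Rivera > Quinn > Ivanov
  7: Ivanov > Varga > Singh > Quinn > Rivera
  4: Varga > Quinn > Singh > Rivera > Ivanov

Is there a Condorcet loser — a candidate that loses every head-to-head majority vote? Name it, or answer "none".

Rivera

Pairwise majorities:
Quinn vs Ivanov: Quinn preferred on 1+4 = 5 ballots; Ivanov wins 16–5.
Quinn vs Singh: Quinn preferred on 4+4 = 8 ballots; Singh wins 13–8.
Quinn vs Varga: 1+4 = 5 for Quinn, 16 for Varga — Varga by 16–5.
Quinn vs Rivera: 4+7+4 = 15 for Quinn, 6 for Rivera — Quinn by 15–6.
Ivanov vs Singh: Ivanov wins 15–6.
Ivanov vs Varga: Ivanov wins 16–5.
Ivanov vs Rivera: Ivanov wins 16–5.
Singh vs Varga: Varga wins 16–5.
Singh vs Rivera: 21 to 0, Singh.
Varga–Rivera: Varga 16–5.
Rivera loses to every other candidate — it is the Condorcet loser.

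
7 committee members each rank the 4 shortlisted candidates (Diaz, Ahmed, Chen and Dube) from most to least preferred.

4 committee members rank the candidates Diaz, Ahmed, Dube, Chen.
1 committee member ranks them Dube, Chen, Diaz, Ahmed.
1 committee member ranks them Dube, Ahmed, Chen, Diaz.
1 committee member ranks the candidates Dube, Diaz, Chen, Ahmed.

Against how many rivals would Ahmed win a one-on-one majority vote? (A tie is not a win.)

Ahmed against each rival (7 committee members):
Ahmed vs Diaz: Ahmed is ranked higher on 1 ballot, Diaz on 6. Diaz wins 6–1.
Ahmed vs Chen: Ahmed preferred on 4+1 = 5 ballots; Ahmed wins 5–2.
Ahmed vs Dube: 4 for Ahmed, 3 for Dube — Ahmed by 4–3.
Ahmed beats Chen, Dube; loses to Diaz — 2 pairwise wins.

2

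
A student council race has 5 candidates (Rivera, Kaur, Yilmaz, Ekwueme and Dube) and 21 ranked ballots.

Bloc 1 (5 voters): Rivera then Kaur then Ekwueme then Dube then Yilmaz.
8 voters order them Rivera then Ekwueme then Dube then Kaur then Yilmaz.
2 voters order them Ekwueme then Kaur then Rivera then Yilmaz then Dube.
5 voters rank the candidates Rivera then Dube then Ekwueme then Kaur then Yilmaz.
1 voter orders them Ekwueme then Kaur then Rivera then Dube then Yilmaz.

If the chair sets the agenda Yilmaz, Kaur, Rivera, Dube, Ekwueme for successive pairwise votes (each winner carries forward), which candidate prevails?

Round 1: Yilmaz vs Kaur — 0–21, Kaur advances.
Round 2: Kaur vs Rivera — 3–18, Rivera advances.
Round 3: Rivera vs Dube — 21–0, Rivera advances.
Round 4: Rivera vs Ekwueme — 18–3, Rivera advances.
Rivera survives the agenda.

Rivera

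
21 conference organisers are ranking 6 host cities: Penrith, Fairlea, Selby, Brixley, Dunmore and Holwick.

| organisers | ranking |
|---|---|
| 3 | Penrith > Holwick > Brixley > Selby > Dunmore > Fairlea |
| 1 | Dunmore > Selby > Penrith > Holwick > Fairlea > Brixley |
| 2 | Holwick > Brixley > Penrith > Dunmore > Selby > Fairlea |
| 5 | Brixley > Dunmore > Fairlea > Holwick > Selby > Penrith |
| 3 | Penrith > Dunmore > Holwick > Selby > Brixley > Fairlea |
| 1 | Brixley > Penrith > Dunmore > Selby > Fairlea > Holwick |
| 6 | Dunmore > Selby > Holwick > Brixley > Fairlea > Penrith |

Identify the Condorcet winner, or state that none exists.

none

Check each pair by majority over 21 ballots:
Penrith vs Fairlea: Fairlea, 11–10.
Penrith vs Selby: Selby wins 12–9.
Penrith vs Brixley: Brixley wins 14–7.
Penrith–Dunmore: Dunmore 12–9.
Penrith vs Holwick: Holwick, 13–8.
Fairlea vs Selby: Selby wins 16–5.
Fairlea vs Brixley: Brixley wins 20–1.
Fairlea vs Dunmore: Dunmore, 21–0.
Fairlea vs Holwick: Holwick, 15–6.
Selby vs Brixley: Brixley, 11–10.
Selby vs Dunmore: Dunmore wins 18–3.
Selby–Holwick: Holwick 13–8.
Brixley vs Dunmore: Brixley wins 11–10.
Brixley–Holwick: Holwick 15–6.
Dunmore–Holwick: Dunmore 16–5.
Each city drops at least one matchup (Penrith loses to Fairlea; Fairlea loses to Selby; Selby loses to Brixley; Brixley loses to Holwick; Dunmore loses to Brixley; Holwick loses to Dunmore); the cycle Brixley → Dunmore → Holwick → Brixley rules out a Condorcet winner.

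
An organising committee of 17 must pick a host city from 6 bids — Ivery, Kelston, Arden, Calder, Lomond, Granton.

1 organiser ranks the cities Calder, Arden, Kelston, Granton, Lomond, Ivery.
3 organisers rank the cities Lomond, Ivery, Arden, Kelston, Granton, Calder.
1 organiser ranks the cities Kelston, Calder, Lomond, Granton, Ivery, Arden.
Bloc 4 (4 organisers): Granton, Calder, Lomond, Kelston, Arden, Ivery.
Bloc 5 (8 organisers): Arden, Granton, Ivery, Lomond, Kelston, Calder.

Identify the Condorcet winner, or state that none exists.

Check each pair by majority over 17 ballots:
Ivery vs Kelston: Ivery is ranked higher on 3+8 = 11 ballots, Kelston on 6. Ivery wins 11–6.
Ivery vs Arden: Ivery is ranked higher on 3+1 = 4 ballots, Arden on 13. Arden wins 13–4.
Ivery vs Calder: Ivery preferred on 3+8 = 11 ballots; Ivery wins 11–6.
Ivery vs Lomond: 8 for Ivery, 9 for Lomond — Lomond by 9–8.
Ivery vs Granton: 3 for Ivery, 14 for Granton — Granton by 14–3.
Kelston vs Arden: Kelston is ranked higher on 1+4 = 5 ballots, Arden on 12. Arden wins 12–5.
Kelston vs Calder: Kelston is ranked higher on 3+1+8 = 12 ballots, Calder on 5. Kelston wins 12–5.
Kelston vs Lomond: Kelston preferred on 1+1 = 2 ballots; Lomond wins 15–2.
Kelston vs Granton: Kelston is ranked higher on 1+3+1 = 5 ballots, Granton on 12. Granton wins 12–5.
Arden vs Calder: Arden preferred on 3+8 = 11 ballots; Arden wins 11–6.
Arden vs Lomond: Arden is ranked higher on 1+8 = 9 ballots, Lomond on 8. Arden wins 9–8.
Arden vs Granton: 1+3+8 = 12 for Arden, 5 for Granton — Arden by 12–5.
Calder vs Lomond: 1+1+4 = 6 for Calder, 11 for Lomond — Lomond by 11–6.
Calder vs Granton: Calder is ranked higher on 1+1 = 2 ballots, Granton on 15. Granton wins 15–2.
Lomond vs Granton: 4 to 13, Granton.
Arden beats each of Ivery, Kelston, Calder, Lomond, Granton — Arden is the Condorcet winner.

Arden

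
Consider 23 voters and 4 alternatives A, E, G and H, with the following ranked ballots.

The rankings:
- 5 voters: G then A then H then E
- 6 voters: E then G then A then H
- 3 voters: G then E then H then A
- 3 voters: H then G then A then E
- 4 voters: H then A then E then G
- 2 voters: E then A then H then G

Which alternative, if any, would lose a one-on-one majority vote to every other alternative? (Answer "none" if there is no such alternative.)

none

Head-to-head results (23 voters):
A vs E: A wins 12–11.
A vs G: 4+2 = 6 for A, 17 for G — G by 17–6.
A vs H: A, 13–10.
E–G: E 12–11.
E vs H: 6+3+2 = 11 for E, 12 for H — H by 12–11.
G–H: G 14–9.
Every alternative wins at least one matchup (A beats E; E beats G; G beats A; H beats E), so there is no Condorcet loser.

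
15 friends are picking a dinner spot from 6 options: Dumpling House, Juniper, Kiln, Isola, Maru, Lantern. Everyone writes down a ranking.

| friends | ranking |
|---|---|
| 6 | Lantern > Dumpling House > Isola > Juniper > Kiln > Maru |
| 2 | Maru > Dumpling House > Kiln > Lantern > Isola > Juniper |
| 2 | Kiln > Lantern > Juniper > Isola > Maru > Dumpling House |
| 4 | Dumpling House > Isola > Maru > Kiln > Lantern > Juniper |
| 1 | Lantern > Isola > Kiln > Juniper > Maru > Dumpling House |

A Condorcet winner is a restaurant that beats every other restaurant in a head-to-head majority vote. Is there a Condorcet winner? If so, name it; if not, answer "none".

none

Pairwise majorities:
Dumpling House vs Juniper: Dumpling House is ranked higher on 6+2+4 = 12 ballots, Juniper on 3. Dumpling House wins 12–3.
Dumpling House vs Kiln: Dumpling House, 12–3.
Dumpling House vs Isola: 6+2+4 = 12 for Dumpling House, 3 for Isola — Dumpling House by 12–3.
Dumpling House–Maru: Dumpling House 10–5.
Dumpling House vs Lantern: Dumpling House is ranked higher on 2+4 = 6 ballots, Lantern on 9. Lantern wins 9–6.
Juniper vs Kiln: Kiln wins 9–6.
Juniper–Isola: Isola 13–2.
Juniper vs Maru: Juniper is ranked higher on 6+2+1 = 9 ballots, Maru on 6. Juniper wins 9–6.
Juniper vs Lantern: Juniper preferred on 0 ballots; Lantern wins 15–0.
Kiln vs Isola: Kiln is ranked higher on 2+2 = 4 ballots, Isola on 11. Isola wins 11–4.
Kiln vs Maru: Kiln, 9–6.
Kiln vs Lantern: Kiln, 8–7.
Isola–Maru: Isola 13–2.
Isola vs Lantern: 4 for Isola, 11 for Lantern — Lantern by 11–4.
Maru vs Lantern: Lantern wins 9–6.
Each restaurant drops at least one matchup (Dumpling House loses to Lantern; Juniper loses to Dumpling House; Kiln loses to Dumpling House; Isola loses to Dumpling House; Maru loses to Dumpling House; Lantern loses to Kiln); the cycle Dumpling House → Kiln → Lantern → Dumpling House rules out a Condorcet winner.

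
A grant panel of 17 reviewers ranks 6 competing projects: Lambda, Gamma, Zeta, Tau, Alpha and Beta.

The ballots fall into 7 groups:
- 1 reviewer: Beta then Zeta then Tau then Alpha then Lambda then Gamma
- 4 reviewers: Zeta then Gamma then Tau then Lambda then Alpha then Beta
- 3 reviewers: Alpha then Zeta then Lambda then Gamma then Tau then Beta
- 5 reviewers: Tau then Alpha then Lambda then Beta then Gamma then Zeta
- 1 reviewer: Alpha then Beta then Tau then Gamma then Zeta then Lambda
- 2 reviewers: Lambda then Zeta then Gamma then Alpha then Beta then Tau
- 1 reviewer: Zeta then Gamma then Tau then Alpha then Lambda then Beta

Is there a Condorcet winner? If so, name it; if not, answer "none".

Check each pair by majority over 17 ballots:
Lambda vs Gamma: Lambda wins 11–6.
Lambda–Zeta: Zeta 10–7.
Lambda–Tau: Tau 12–5.
Lambda–Alpha: Alpha 11–6.
Lambda vs Beta: Lambda wins 15–2.
Gamma vs Zeta: Zeta, 11–6.
Gamma–Tau: Gamma 10–7.
Gamma vs Alpha: Alpha wins 10–7.
Gamma vs Beta: Gamma, 10–7.
Zeta vs Tau: Zeta, 11–6.
Zeta vs Alpha: Alpha, 9–8.
Zeta vs Beta: Zeta, 10–7.
Tau vs Alpha: Tau wins 11–6.
Tau vs Beta: Tau, 13–4.
Alpha–Beta: Alpha 16–1.
No project is unbeaten: Lambda loses to Zeta; Gamma loses to Lambda; Zeta loses to Alpha; Tau loses to Gamma; Alpha loses to Tau; Beta loses to Lambda. In particular Lambda → Gamma → Tau → Lambda is a majority cycle — no Condorcet winner exists.

none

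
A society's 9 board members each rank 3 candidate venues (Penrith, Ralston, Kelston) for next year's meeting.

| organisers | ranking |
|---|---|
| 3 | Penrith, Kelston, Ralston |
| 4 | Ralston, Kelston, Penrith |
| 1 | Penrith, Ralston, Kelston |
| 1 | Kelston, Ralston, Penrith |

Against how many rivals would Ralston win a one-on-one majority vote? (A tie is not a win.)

Ralston against each rival (9 organisers):
Ralston–Penrith: Ralston 5–4.
Ralston vs Kelston: Ralston, 5–4.
Ralston beats Penrith, Kelston — 2 pairwise wins.

2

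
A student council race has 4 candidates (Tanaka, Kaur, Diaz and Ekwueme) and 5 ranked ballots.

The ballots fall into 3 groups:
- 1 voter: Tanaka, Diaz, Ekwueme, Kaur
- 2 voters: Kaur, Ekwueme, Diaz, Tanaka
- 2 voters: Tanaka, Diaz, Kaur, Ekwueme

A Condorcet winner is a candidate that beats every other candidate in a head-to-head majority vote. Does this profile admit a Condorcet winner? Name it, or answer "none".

Tanaka

Check each pair by majority over 5 ballots:
Tanaka vs Kaur: Tanaka is ranked higher on 1+2 = 3 ballots, Kaur on 2. Tanaka wins 3–2.
Tanaka vs Diaz: 3 to 2, Tanaka.
Tanaka vs Ekwueme: Tanaka is ranked higher on 1+2 = 3 ballots, Ekwueme on 2. Tanaka wins 3–2.
Kaur vs Diaz: Kaur is ranked higher on 2 ballots, Diaz on 3. Diaz wins 3–2.
Kaur vs Ekwueme: Kaur is ranked higher on 2+2 = 4 ballots, Ekwueme on 1. Kaur wins 4–1.
Diaz vs Ekwueme: Diaz preferred on 1+2 = 3 ballots; Diaz wins 3–2.
Only Tanaka has no losses; Tanaka is the Condorcet winner.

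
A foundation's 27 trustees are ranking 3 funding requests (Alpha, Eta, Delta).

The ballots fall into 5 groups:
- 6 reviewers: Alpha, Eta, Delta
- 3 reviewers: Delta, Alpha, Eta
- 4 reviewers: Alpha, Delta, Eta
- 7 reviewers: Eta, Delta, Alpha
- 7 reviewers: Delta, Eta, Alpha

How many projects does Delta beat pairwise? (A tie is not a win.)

Delta against each rival (27 reviewers):
Delta–Alpha: Delta 17–10.
Delta vs Eta: Delta wins 14–13.
Delta beats Alpha, Eta — 2 pairwise wins.

2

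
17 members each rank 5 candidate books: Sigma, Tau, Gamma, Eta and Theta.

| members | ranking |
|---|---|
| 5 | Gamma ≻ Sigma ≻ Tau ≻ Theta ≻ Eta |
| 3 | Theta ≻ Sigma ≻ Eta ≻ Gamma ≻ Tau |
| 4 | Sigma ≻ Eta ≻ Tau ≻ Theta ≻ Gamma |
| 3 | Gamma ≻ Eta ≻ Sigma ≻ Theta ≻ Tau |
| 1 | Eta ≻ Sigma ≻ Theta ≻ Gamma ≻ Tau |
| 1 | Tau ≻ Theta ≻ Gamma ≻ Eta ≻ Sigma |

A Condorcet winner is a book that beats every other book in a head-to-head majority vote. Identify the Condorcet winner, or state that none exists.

Pairwise majorities:
Sigma vs Tau: Sigma, 16–1.
Sigma–Gamma: Gamma 9–8.
Sigma vs Eta: Sigma wins 12–5.
Sigma vs Theta: Sigma, 13–4.
Tau–Gamma: Gamma 12–5.
Tau vs Eta: Eta wins 11–6.
Tau vs Theta: Tau wins 10–7.
Gamma–Eta: Gamma 9–8.
Gamma vs Theta: Theta wins 9–8.
Eta vs Theta: Theta wins 9–8.
No book is unbeaten: Sigma loses to Gamma; Tau loses to Sigma; Gamma loses to Theta; Eta loses to Sigma; Theta loses to Sigma. In particular Sigma → Theta → Gamma → Sigma is a majority cycle — no Condorcet winner exists.

none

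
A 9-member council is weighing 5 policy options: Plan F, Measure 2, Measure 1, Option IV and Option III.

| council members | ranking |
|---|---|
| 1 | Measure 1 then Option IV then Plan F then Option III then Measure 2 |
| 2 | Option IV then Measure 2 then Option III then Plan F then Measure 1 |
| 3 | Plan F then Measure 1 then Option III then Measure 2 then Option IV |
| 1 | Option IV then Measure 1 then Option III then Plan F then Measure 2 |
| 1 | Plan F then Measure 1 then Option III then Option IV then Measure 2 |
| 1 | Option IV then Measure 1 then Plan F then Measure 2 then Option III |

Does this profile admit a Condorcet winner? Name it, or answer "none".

Head-to-head results (9 council members):
Plan F vs Measure 2: Plan F, 7–2.
Plan F vs Measure 1: Plan F, 6–3.
Plan F vs Option IV: Option IV, 5–4.
Plan F vs Option III: Plan F, 6–3.
Measure 2 vs Measure 1: Measure 1, 7–2.
Measure 2–Option IV: Option IV 6–3.
Measure 2–Option III: Option III 6–3.
Measure 1 vs Option IV: Measure 1, 5–4.
Measure 1 vs Option III: Measure 1, 7–2.
Option IV vs Option III: Option IV, 5–4.
Each option drops at least one matchup (Plan F loses to Option IV; Measure 2 loses to Plan F; Measure 1 loses to Plan F; Option IV loses to Measure 1; Option III loses to Plan F); the cycle Plan F → Measure 1 → Option IV → Plan F rules out a Condorcet winner.

none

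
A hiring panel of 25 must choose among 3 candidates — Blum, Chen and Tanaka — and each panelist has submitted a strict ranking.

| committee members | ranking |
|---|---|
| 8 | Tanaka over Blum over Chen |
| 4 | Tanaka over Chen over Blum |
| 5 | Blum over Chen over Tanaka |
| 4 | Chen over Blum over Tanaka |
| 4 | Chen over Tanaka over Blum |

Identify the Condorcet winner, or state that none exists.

none

Pairwise majorities:
Blum vs Chen: Blum wins 13–12.
Blum vs Tanaka: Tanaka, 16–9.
Chen vs Tanaka: Chen wins 13–12.
No candidate is unbeaten: Blum loses to Tanaka; Chen loses to Blum; Tanaka loses to Chen. In particular Blum beats Chen beats Tanaka beats Blum is a majority cycle — no Condorcet winner exists.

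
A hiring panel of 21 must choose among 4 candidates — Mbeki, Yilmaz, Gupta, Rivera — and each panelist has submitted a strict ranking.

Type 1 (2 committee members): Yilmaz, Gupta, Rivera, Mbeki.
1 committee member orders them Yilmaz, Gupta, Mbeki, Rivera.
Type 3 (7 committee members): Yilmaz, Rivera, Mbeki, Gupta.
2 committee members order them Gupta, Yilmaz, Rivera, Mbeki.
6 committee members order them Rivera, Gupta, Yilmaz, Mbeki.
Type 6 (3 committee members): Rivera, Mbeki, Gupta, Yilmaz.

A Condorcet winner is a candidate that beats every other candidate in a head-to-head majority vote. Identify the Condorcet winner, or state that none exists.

none

Pairwise majorities:
Mbeki vs Yilmaz: 3 for Mbeki, 18 for Yilmaz — Yilmaz by 18–3.
Mbeki vs Gupta: Mbeki is ranked higher on 7+3 = 10 ballots, Gupta on 11. Gupta wins 11–10.
Mbeki vs Rivera: Rivera, 20–1.
Yilmaz vs Gupta: 2+1+7 = 10 for Yilmaz, 11 for Gupta — Gupta by 11–10.
Yilmaz–Rivera: Yilmaz 12–9.
Gupta vs Rivera: Gupta is ranked higher on 2+1+2 = 5 ballots, Rivera on 16. Rivera wins 16–5.
No candidate is unbeaten: Mbeki loses to Yilmaz; Yilmaz loses to Gupta; Gupta loses to Rivera; Rivera loses to Yilmaz. In particular Yilmaz → Rivera → Gupta → Yilmaz is a majority cycle — no Condorcet winner exists.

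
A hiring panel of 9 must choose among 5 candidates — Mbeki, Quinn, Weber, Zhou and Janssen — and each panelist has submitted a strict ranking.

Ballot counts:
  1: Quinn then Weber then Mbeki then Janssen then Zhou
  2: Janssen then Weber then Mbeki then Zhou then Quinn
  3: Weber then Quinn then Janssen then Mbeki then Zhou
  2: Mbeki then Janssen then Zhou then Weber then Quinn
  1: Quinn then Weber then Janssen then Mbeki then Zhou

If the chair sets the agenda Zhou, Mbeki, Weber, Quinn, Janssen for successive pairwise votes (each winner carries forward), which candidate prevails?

Round 1: Zhou vs Mbeki — 0–9, Mbeki advances.
Round 2: Mbeki vs Weber — 2–7, Weber advances.
Round 3: Weber vs Quinn — 7–2, Weber advances.
Round 4: Weber vs Janssen — 5–4, Weber advances.
The agenda winner is Weber.

Weber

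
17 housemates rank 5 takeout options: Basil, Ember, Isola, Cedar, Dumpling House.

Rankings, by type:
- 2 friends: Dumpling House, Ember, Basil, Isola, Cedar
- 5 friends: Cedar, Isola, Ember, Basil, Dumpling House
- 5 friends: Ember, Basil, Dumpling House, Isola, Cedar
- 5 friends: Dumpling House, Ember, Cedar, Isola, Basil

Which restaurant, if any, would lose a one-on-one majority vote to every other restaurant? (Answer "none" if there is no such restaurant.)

none

Head-to-head results (17 friends):
Basil vs Ember: 0 for Basil, 17 for Ember — Ember by 17–0.
Basil vs Isola: Basil is ranked higher on 2+5 = 7 ballots, Isola on 10. Isola wins 10–7.
Basil–Cedar: Cedar 10–7.
Basil–Dumpling House: Basil 10–7.
Ember vs Isola: Ember is ranked higher on 2+5+5 = 12 ballots, Isola on 5. Ember wins 12–5.
Ember vs Cedar: Ember wins 12–5.
Ember vs Dumpling House: Ember, 10–7.
Isola–Cedar: Cedar 10–7.
Isola vs Dumpling House: Isola preferred on 5 ballots; Dumpling House wins 12–5.
Cedar–Dumpling House: Dumpling House 12–5.
No restaurant is winless: Basil beats Dumpling House; Ember beats Basil; Isola beats Basil; Cedar beats Basil; Dumpling House beats Isola. There is no Condorcet loser.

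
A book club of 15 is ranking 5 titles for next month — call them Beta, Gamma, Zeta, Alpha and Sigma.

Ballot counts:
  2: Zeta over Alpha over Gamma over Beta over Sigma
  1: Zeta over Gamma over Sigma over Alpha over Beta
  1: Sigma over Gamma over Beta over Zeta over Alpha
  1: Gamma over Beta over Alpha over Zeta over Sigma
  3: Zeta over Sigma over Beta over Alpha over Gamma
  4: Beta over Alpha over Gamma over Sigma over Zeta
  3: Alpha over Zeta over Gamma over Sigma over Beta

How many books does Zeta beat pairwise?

3

Zeta against each rival (15 members):
Zeta vs Beta: Zeta, 9–6.
Zeta vs Gamma: 2+1+3+3 = 9 for Zeta, 6 for Gamma — Zeta by 9–6.
Zeta vs Alpha: 7 to 8, Alpha.
Zeta vs Sigma: 10 to 5, Zeta.
Zeta beats Beta, Gamma, Sigma; loses to Alpha — 3 pairwise wins.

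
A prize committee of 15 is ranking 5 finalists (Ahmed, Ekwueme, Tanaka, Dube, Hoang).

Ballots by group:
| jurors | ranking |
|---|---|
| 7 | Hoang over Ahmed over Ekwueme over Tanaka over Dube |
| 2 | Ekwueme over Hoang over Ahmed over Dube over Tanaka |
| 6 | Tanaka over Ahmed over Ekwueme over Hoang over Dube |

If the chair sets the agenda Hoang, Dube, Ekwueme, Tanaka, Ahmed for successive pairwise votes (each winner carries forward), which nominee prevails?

Ahmed

Round 1: Hoang vs Dube — 15–0, Hoang advances.
Round 2: Hoang vs Ekwueme — 7–8, Ekwueme advances.
Round 3: Ekwueme vs Tanaka — 9–6, Ekwueme advances.
Round 4: Ekwueme vs Ahmed — 2–13, Ahmed advances.
Ahmed survives the agenda.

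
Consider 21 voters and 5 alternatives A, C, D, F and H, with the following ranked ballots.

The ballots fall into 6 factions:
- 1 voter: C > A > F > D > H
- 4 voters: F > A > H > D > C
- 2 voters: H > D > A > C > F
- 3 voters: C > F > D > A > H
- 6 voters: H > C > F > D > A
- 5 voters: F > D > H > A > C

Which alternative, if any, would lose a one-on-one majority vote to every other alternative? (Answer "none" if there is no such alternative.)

Pairwise majorities:
A vs C: 11 to 10, A.
A vs D: A preferred on 1+4 = 5 ballots; D wins 16–5.
A vs F: 3 to 18, F.
A vs H: 1+4+3 = 8 for A, 13 for H — H by 13–8.
C–D: D 11–10.
C–F: C 12–9.
C vs H: H, 17–4.
D–F: F 19–2.
D–H: H 12–9.
F vs H: 13 to 8, F.
Each alternative has at least one pairwise win (A beats C; C beats F; D beats A; F beats A; H beats A) — no Condorcet loser.

none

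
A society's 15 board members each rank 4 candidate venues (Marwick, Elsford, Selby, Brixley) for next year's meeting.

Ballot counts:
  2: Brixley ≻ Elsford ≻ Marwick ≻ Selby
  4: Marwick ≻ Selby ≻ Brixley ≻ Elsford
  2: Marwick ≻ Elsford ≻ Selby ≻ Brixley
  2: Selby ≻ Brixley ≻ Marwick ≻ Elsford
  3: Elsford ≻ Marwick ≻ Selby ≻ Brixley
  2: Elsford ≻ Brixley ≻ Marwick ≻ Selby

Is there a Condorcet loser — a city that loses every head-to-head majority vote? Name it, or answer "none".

Pairwise majorities:
Marwick vs Elsford: 8 to 7, Marwick.
Marwick–Selby: Marwick 13–2.
Marwick vs Brixley: Marwick, 9–6.
Elsford–Selby: Elsford 9–6.
Elsford vs Brixley: Elsford is ranked higher on 2+3+2 = 7 ballots, Brixley on 8. Brixley wins 8–7.
Selby vs Brixley: 11 to 4, Selby.
Every city wins at least one matchup (Marwick beats Elsford; Elsford beats Selby; Selby beats Brixley; Brixley beats Elsford), so there is no Condorcet loser.

none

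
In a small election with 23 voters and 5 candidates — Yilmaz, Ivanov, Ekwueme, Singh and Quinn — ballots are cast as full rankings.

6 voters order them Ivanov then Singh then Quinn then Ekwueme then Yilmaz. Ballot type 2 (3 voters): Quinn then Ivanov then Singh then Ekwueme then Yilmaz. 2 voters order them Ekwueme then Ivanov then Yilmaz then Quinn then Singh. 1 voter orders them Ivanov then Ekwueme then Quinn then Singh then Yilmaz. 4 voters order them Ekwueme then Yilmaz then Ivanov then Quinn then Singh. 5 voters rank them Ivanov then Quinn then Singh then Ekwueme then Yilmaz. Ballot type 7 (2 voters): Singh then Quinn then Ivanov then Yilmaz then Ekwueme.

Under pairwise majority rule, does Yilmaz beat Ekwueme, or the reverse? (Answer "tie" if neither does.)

Ballots ranking Yilmaz above Ekwueme: 2.
Ballots ranking Ekwueme above Yilmaz: 23 − 2 = 21.
Ekwueme wins the head-to-head 21–2.

Ekwueme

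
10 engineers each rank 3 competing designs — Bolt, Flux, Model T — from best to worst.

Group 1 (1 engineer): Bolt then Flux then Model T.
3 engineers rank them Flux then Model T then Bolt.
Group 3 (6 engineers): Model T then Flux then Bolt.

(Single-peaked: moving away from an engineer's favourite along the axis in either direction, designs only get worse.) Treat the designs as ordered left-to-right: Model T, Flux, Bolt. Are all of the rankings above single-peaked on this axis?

yes

Axis positions: Model T=1, Flux=2, Bolt=3.
Group 1 (peak Bolt at position 3): ranking walks positions 3-2-1, expanding outward from the peak — single-peaked.
Group 2 (peak Flux at position 2): ranking walks positions 2-1-3, expanding outward from the peak — single-peaked.
Group 3 (peak Model T at position 1): ranking walks positions 1-2-3, expanding outward from the peak — single-peaked.
Every ranking is single-peaked on this axis.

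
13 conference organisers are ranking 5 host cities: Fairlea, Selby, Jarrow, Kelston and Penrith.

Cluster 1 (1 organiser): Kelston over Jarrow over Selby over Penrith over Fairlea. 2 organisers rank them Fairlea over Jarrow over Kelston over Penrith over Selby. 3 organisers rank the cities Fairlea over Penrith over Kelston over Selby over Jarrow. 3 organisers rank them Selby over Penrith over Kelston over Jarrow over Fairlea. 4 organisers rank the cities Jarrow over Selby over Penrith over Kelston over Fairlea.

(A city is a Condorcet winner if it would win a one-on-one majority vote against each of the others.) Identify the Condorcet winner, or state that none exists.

none

Head-to-head results (13 organisers):
Fairlea vs Selby: Selby, 8–5.
Fairlea vs Jarrow: Fairlea is ranked higher on 2+3 = 5 ballots, Jarrow on 8. Jarrow wins 8–5.
Fairlea vs Kelston: Kelston wins 8–5.
Fairlea vs Penrith: Fairlea preferred on 2+3 = 5 ballots; Penrith wins 8–5.
Selby vs Jarrow: Selby is ranked higher on 3+3 = 6 ballots, Jarrow on 7. Jarrow wins 7–6.
Selby vs Kelston: Selby wins 7–6.
Selby vs Penrith: Selby wins 8–5.
Jarrow–Kelston: Kelston 7–6.
Jarrow vs Penrith: Jarrow is ranked higher on 1+2+4 = 7 ballots, Penrith on 6. Jarrow wins 7–6.
Kelston–Penrith: Penrith 10–3.
Each city drops at least one matchup (Fairlea loses to Selby; Selby loses to Jarrow; Jarrow loses to Kelston; Kelston loses to Selby; Penrith loses to Selby); the cycle Selby → Kelston → Jarrow → Selby rules out a Condorcet winner.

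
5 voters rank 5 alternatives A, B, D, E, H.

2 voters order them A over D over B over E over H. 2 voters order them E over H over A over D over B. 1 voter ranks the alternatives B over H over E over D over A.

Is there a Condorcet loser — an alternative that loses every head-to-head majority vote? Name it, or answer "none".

none

Head-to-head results (5 voters):
A–B: A 4–1.
A vs D: A wins 4–1.
A vs E: E, 3–2.
A–H: H 3–2.
B vs D: 1 to 4, D.
B–E: B 3–2.
B vs H: B is ranked higher on 2+1 = 3 ballots, H on 2. B wins 3–2.
D vs E: D is ranked higher on 2 ballots, E on 3. E wins 3–2.
D vs H: H wins 3–2.
E vs H: E preferred on 2+2 = 4 ballots; E wins 4–1.
Every alternative wins at least one matchup (A beats B; B beats E; D beats B; E beats A; H beats A), so there is no Condorcet loser.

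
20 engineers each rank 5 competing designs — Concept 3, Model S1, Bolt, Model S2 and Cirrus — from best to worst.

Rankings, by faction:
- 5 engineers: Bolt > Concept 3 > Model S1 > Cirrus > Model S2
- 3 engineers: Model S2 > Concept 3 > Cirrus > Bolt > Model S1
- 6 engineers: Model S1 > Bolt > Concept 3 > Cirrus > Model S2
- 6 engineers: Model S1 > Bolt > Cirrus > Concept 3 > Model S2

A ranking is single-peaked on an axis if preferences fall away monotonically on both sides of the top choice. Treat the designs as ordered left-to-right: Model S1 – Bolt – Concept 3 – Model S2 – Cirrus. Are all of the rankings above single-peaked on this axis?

Axis positions: Model S1=1, Bolt=2, Concept 3=3, Model S2=4, Cirrus=5.
Faction 1: ranking walks positions 2-3-1-5-4; Cirrus is ranked above Model S2 even though Model S2 lies between Cirrus and the peak Bolt on the axis — preferences dip and rise again. Not single-peaked.
Faction 2 (peak Model S2 at position 4): ranking walks positions 4-3-5-2-1, expanding outward from the peak — single-peaked.
Faction 3: ranking walks positions 1-2-3-5-4; Cirrus is ranked above Model S2 even though Model S2 lies between Cirrus and the peak Model S1 on the axis — preferences dip and rise again. Not single-peaked.
Faction 4: ranking walks positions 1-2-5-3-4; Cirrus is ranked above Concept 3 even though Concept 3 lies between Cirrus and the peak Model S1 on the axis — preferences dip and rise again. Not single-peaked.
Faction 1 violates single-peakedness, so the profile is not single-peaked on this axis.

no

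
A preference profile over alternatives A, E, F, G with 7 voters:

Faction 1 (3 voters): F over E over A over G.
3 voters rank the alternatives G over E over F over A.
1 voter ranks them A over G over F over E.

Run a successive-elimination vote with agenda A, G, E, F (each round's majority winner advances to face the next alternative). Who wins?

Round 1: A vs G — 4–3, A advances.
Round 2: A vs E — 1–6, E advances.
Round 3: E vs F — 3–4, F advances.
The agenda winner is F.

F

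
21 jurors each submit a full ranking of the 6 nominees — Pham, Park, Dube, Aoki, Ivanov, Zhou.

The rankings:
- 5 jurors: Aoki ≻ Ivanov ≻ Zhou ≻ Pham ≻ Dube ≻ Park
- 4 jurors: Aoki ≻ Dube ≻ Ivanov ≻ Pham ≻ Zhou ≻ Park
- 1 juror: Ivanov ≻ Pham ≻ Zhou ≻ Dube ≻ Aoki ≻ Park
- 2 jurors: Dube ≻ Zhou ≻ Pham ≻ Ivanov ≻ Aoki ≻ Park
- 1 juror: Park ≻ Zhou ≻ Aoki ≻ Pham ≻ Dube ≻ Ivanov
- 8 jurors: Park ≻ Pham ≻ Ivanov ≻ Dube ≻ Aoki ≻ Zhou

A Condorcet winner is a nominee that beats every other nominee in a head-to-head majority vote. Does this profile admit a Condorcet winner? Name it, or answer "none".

Head-to-head results (21 jurors):
Pham–Park: Pham 12–9.
Pham vs Dube: Pham wins 15–6.
Pham vs Aoki: Pham, 11–10.
Pham vs Ivanov: Pham, 11–10.
Pham vs Zhou: Pham preferred on 4+1+8 = 13 ballots; Pham wins 13–8.
Park–Dube: Dube 12–9.
Park–Aoki: Aoki 12–9.
Park vs Ivanov: 9 to 12, Ivanov.
Park–Zhou: Zhou 12–9.
Dube vs Aoki: Dube preferred on 1+2+8 = 11 ballots; Dube wins 11–10.
Dube vs Ivanov: Ivanov, 14–7.
Dube vs Zhou: 14 to 7, Dube.
Aoki vs Ivanov: Aoki preferred on 5+4+1 = 10 ballots; Ivanov wins 11–10.
Aoki vs Zhou: Aoki is ranked higher on 5+4+8 = 17 ballots, Zhou on 4. Aoki wins 17–4.
Ivanov vs Zhou: Ivanov is ranked higher on 5+4+1+8 = 18 ballots, Zhou on 3. Ivanov wins 18–3.
Pham beats each of Park, Dube, Aoki, Ivanov, Zhou — Pham is the Condorcet winner.

Pham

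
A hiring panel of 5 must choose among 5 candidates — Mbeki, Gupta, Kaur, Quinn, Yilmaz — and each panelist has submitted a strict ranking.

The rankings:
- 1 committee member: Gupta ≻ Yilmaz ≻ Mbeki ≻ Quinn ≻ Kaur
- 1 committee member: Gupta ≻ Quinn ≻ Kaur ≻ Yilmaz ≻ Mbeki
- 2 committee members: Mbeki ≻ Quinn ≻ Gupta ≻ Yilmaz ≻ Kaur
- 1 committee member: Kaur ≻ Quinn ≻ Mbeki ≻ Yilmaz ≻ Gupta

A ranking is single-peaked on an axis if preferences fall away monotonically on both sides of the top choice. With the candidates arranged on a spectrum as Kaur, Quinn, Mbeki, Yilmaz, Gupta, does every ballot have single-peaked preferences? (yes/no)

Axis positions: Kaur=1, Quinn=2, Mbeki=3, Yilmaz=4, Gupta=5.
Faction 1 (peak Gupta at position 5): ranking walks positions 5-4-3-2-1, expanding outward from the peak — single-peaked.
Faction 2: ranking walks positions 5-2-1-4-3; Quinn is ranked above Yilmaz even though Yilmaz lies between Quinn and the peak Gupta on the axis — preferences dip and rise again. Not single-peaked.
Faction 3: ranking walks positions 3-2-5-4-1; Gupta is ranked above Yilmaz even though Yilmaz lies between Gupta and the peak Mbeki on the axis — preferences dip and rise again. Not single-peaked.
Faction 4 (peak Kaur at position 1): ranking walks positions 1-2-3-4-5, expanding outward from the peak — single-peaked.
Faction 2 violates single-peakedness, so the profile is not single-peaked on this axis.

no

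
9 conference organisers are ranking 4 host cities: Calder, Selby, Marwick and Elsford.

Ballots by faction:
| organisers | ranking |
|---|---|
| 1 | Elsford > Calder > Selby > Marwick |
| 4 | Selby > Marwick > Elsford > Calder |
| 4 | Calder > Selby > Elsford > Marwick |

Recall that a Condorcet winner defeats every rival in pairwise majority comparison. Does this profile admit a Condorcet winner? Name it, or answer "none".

Head-to-head results (9 organisers):
Calder vs Selby: Calder is ranked higher on 1+4 = 5 ballots, Selby on 4. Calder wins 5–4.
Calder vs Marwick: 5 to 4, Calder.
Calder vs Elsford: 4 to 5, Elsford.
Selby vs Marwick: 9 to 0, Selby.
Selby vs Elsford: 8 to 1, Selby.
Marwick vs Elsford: 4 for Marwick, 5 for Elsford — Elsford by 5–4.
No city is unbeaten: Calder loses to Elsford; Selby loses to Calder; Marwick loses to Calder; Elsford loses to Selby. In particular Calder → Selby → Elsford → Calder is a majority cycle — no Condorcet winner exists.

none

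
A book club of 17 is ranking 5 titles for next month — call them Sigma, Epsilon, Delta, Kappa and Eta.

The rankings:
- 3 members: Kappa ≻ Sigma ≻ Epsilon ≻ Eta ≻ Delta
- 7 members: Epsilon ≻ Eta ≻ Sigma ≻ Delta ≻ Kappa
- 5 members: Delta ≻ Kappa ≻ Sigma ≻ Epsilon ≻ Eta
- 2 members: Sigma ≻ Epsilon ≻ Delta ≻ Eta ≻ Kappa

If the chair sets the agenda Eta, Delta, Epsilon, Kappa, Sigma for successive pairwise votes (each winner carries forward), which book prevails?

Sigma

Round 1: Eta vs Delta — 10–7, Eta advances.
Round 2: Eta vs Epsilon — 0–17, Epsilon advances.
Round 3: Epsilon vs Kappa — 9–8, Epsilon advances.
Round 4: Epsilon vs Sigma — 7–10, Sigma advances.
Sigma survives the agenda.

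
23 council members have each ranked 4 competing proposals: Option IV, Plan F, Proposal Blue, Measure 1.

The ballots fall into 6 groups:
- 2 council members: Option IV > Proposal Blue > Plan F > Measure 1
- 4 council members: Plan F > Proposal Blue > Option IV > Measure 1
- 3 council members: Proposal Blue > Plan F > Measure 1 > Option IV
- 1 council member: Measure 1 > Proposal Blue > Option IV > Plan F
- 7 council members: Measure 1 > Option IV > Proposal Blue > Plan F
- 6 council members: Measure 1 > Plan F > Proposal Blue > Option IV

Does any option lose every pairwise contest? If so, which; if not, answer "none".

Pairwise majorities:
Option IV–Plan F: Plan F 13–10.
Option IV vs Proposal Blue: Proposal Blue, 14–9.
Option IV vs Measure 1: Option IV is ranked higher on 2+4 = 6 ballots, Measure 1 on 17. Measure 1 wins 17–6.
Plan F vs Proposal Blue: Plan F preferred on 4+6 = 10 ballots; Proposal Blue wins 13–10.
Plan F vs Measure 1: 9 to 14, Measure 1.
Proposal Blue–Measure 1: Measure 1 14–9.
Option IV loses to every other option — it is the Condorcet loser.

Option IV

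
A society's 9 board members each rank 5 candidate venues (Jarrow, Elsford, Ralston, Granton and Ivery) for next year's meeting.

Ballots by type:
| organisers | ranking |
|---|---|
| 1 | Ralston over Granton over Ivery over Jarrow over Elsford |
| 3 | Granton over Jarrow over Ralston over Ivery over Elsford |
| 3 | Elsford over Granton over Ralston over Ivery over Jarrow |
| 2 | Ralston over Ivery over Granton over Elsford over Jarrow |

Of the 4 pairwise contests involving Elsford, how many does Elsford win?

Elsford against each rival (9 organisers):
Elsford–Jarrow: Elsford 5–4.
Elsford vs Ralston: Ralston wins 6–3.
Elsford–Granton: Granton 6–3.
Elsford vs Ivery: 3 to 6, Ivery.
Elsford beats Jarrow; loses to Ralston, Granton, Ivery — 1 pairwise win.

1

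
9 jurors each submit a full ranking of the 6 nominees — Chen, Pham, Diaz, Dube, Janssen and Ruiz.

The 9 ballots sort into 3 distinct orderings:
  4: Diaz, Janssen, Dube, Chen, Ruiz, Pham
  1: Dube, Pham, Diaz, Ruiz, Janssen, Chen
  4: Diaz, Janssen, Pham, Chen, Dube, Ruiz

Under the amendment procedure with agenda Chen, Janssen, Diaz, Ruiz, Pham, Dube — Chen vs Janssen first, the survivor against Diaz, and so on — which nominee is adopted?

Diaz

Round 1: Chen vs Janssen — 0–9, Janssen advances.
Round 2: Janssen vs Diaz — 0–9, Diaz advances.
Round 3: Diaz vs Ruiz — 9–0, Diaz advances.
Round 4: Diaz vs Pham — 8–1, Diaz advances.
Round 5: Diaz vs Dube — 8–1, Diaz advances.
Diaz survives the agenda.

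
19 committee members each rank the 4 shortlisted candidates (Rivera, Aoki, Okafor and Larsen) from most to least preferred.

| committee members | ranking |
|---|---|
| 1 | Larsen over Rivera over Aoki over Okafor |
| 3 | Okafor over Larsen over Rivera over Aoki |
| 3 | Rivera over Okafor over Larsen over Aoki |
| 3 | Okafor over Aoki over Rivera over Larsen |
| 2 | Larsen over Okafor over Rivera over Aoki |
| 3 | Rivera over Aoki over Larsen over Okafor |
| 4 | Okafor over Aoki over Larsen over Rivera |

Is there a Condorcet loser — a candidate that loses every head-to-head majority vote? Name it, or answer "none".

none

Head-to-head results (19 committee members):
Rivera vs Aoki: Rivera, 12–7.
Rivera vs Okafor: Okafor wins 12–7.
Rivera vs Larsen: Rivera is ranked higher on 3+3+3 = 9 ballots, Larsen on 10. Larsen wins 10–9.
Aoki–Okafor: Okafor 15–4.
Aoki vs Larsen: Aoki, 10–9.
Okafor vs Larsen: Okafor preferred on 3+3+3+4 = 13 ballots; Okafor wins 13–6.
Each candidate has at least one pairwise win (Rivera beats Aoki; Aoki beats Larsen; Okafor beats Rivera; Larsen beats Rivera) — no Condorcet loser.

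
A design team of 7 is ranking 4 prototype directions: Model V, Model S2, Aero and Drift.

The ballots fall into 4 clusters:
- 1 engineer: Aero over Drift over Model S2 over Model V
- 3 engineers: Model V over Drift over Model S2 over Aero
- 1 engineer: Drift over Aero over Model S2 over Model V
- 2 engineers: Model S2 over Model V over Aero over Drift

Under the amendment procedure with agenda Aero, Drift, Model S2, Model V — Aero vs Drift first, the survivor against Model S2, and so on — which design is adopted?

Model V

Round 1: Aero vs Drift — 3–4, Drift advances.
Round 2: Drift vs Model S2 — 5–2, Drift advances.
Round 3: Drift vs Model V — 2–5, Model V advances.
The agenda winner is Model V.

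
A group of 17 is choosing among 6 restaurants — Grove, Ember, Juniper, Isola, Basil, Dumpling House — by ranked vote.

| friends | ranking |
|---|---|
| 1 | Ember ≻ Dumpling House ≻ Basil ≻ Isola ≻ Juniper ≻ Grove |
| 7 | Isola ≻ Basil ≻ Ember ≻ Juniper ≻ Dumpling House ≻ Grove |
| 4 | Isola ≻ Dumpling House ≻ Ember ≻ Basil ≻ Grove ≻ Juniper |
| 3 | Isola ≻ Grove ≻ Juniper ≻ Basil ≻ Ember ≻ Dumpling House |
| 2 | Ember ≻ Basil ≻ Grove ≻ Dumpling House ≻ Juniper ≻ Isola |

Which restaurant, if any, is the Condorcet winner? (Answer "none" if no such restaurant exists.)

Check each pair by majority over 17 ballots:
Grove vs Ember: Grove preferred on 3 ballots; Ember wins 14–3.
Grove vs Juniper: 4+3+2 = 9 for Grove, 8 for Juniper — Grove by 9–8.
Grove vs Isola: 2 to 15, Isola.
Grove vs Basil: 3 for Grove, 14 for Basil — Basil by 14–3.
Grove vs Dumpling House: Grove is ranked higher on 3+2 = 5 ballots, Dumpling House on 12. Dumpling House wins 12–5.
Ember vs Juniper: Ember is ranked higher on 1+7+4+2 = 14 ballots, Juniper on 3. Ember wins 14–3.
Ember vs Isola: Ember is ranked higher on 1+2 = 3 ballots, Isola on 14. Isola wins 14–3.
Ember vs Basil: 1+4+2 = 7 for Ember, 10 for Basil — Basil by 10–7.
Ember vs Dumpling House: 1+7+3+2 = 13 for Ember, 4 for Dumpling House — Ember by 13–4.
Juniper vs Isola: 2 for Juniper, 15 for Isola — Isola by 15–2.
Juniper vs Basil: 3 to 14, Basil.
Juniper vs Dumpling House: 7+3 = 10 for Juniper, 7 for Dumpling House — Juniper by 10–7.
Isola vs Basil: 14 to 3, Isola.
Isola vs Dumpling House: 7+4+3 = 14 for Isola, 3 for Dumpling House — Isola by 14–3.
Basil vs Dumpling House: Basil preferred on 7+3+2 = 12 ballots; Basil wins 12–5.
Only Isola has no losses; Isola is the Condorcet winner.

Isola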